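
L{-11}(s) -11/s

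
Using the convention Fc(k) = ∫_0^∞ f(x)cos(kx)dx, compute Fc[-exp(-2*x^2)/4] -sqrt(2)*sqrt(pi)*exp(-k^2/8)/16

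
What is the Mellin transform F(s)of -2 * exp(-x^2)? -gamma(s/2)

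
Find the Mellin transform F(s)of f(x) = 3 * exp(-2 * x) 3 * gamma(s)/2^s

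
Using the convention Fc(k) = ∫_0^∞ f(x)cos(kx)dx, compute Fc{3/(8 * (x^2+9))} pi * exp(-3 * k)/16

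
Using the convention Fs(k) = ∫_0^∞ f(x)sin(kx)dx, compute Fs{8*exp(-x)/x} 8*atan(k)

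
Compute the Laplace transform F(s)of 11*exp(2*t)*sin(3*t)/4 33/(4*((s - 2)^2 + 9))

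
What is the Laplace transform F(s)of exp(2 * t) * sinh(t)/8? 1/(8 * ((s - 2)^2 - 1))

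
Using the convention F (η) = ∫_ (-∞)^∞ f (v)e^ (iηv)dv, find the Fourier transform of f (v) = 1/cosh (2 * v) pi/ (2 * cosh (pi * η/4))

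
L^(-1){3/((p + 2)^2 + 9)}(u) exp(-2 * u) * sin(3 * u)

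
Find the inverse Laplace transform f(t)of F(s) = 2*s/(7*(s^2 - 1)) 2*cosh(t)/7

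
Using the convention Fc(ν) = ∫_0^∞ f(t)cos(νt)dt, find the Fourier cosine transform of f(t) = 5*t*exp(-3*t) 5*(9 - ν^2)/(ν^2 + 9)^2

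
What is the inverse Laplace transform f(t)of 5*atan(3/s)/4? 5*sin(3*t)/(4*t)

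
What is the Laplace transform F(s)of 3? 3/s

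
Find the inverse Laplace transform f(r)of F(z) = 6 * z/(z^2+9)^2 r * sin(3 * r)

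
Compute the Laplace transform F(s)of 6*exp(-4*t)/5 6/(5*(s + 4))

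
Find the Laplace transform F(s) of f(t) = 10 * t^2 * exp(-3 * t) 20/(s+3) ^3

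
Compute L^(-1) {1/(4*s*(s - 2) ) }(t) exp(t)*sinh(t) /4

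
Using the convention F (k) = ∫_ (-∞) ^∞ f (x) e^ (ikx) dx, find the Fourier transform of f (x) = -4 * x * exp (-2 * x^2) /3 -sqrt (2) * I * sqrt (pi) * k * exp (-k^2/8) /6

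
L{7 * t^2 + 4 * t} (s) 14/s^3 + 4/s^2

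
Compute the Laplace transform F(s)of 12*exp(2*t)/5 12/(5*(s - 2))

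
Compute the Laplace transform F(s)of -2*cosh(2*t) -2*s/(s^2-4)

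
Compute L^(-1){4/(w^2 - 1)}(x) 4 * sinh(x)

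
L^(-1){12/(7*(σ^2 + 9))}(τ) 4*sin(3*τ)/7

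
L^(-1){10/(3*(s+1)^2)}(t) 10*t*exp(-t)/3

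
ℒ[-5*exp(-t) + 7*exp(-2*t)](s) 7/(s + 2) - 5/(s + 1)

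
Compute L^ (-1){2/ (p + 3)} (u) 2 * exp (-3 * u)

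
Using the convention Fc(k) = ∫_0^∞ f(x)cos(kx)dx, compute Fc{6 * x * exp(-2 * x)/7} 6 * (4 - k^2)/(7 * (k^2 + 4)^2)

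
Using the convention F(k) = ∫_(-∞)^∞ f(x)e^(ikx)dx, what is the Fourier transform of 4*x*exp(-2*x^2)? sqrt(2)*I*sqrt(pi)*k*exp(-k^2/8)/2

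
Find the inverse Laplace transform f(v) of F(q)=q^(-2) v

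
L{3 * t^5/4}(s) 90/s^6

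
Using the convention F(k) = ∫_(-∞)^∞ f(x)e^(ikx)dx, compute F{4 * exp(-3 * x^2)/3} 4 * sqrt(3) * sqrt(pi) * exp(-k^2/12)/9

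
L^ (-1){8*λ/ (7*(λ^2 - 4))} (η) 8*cosh (2*η)/7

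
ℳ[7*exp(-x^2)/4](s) 7*gamma(s/2)/8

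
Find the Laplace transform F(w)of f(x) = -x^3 -6/w^4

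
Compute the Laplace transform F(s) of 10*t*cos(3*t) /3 10*(s^2 - 9) /(3*(s^2 + 9) ^2) 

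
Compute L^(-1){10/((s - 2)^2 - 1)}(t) 10*exp(2*t)*sinh(t)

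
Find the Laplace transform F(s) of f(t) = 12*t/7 12/(7*s^2) 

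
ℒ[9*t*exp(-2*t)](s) 9/(s + 2)^2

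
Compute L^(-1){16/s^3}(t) 8*t^2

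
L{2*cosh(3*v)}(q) 2*q/(q^2 - 9)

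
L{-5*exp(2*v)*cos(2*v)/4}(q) 5*(2 - q)/(4*((q - 2)^2 + 4))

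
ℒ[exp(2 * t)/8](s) 1/(8 * (s - 2))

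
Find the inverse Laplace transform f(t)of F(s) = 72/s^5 3 * t^4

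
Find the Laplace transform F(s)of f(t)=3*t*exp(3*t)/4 3/(4*(s - 3)^2)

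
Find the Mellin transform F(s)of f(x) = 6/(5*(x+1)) 6*pi*csc(pi*s)/5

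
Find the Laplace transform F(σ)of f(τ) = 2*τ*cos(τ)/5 2*(σ^2 - 1)/(5*(σ^2 + 1)^2)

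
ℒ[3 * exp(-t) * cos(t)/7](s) 3 * (s+1)/(7 * ((s+1)^2+1))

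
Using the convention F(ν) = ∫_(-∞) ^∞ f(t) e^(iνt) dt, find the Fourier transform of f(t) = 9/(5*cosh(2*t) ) 9*pi/(10*cosh(pi*ν/4) ) 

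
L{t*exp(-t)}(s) (s + 1)^(-2)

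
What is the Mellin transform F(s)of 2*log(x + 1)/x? -2*pi*csc(pi*s)/(s - 1)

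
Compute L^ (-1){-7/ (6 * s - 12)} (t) -7 * exp (2 * t)/6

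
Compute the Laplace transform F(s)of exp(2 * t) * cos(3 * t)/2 (s - 2)/(2 * ((s - 2)^2 + 9))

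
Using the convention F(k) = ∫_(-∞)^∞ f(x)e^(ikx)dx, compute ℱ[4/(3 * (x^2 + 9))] 4 * pi * exp(-3 * Abs(k))/9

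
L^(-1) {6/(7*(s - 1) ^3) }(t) 3*t^2*exp(t) /7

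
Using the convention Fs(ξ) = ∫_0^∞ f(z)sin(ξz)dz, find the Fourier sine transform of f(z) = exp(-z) ξ/(ξ^2 + 1)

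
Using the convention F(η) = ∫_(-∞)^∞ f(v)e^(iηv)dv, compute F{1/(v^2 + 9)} pi * exp(-3 * Abs(η))/3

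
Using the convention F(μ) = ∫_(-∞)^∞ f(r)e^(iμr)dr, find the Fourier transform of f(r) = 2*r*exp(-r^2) I*sqrt(pi)*μ*exp(-μ^2/4)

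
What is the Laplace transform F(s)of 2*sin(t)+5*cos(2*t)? 2/(s^2+1)+5*s/(s^2+4)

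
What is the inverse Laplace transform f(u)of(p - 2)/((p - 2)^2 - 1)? exp(2 * u) * cosh(u)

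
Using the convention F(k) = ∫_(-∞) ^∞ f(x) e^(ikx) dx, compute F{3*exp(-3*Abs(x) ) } 18/(k^2 + 9) 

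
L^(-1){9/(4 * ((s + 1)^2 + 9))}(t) 3 * exp(-t) * sin(3 * t)/4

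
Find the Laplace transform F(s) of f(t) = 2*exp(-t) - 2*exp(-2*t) 2/(s + 1) - 2/(s + 2) 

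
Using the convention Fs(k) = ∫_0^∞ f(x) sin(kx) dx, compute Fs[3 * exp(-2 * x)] 3 * k/(k^2 + 4) 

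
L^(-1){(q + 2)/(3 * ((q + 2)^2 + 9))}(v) exp(-2 * v) * cos(3 * v)/3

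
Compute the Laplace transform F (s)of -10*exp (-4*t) -10/ (s + 4)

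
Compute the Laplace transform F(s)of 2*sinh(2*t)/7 4/(7*(s^2 - 4))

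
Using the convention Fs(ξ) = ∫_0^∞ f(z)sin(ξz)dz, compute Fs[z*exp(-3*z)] 6*ξ/(ξ^2 + 9)^2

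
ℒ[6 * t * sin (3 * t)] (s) 36 * s/ (s^2 + 9)^2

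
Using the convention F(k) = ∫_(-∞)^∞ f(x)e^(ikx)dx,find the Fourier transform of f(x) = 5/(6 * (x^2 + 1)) 5 * pi * exp(-Abs(k))/6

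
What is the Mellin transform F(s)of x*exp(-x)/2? gamma(s + 1)/2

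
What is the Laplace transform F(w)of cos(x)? w/(w^2 + 1)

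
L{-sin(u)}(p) -1/(p^2 + 1)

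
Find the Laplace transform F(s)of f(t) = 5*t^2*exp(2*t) 10/(s - 2)^3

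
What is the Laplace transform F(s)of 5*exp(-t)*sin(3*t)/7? 15/(7*((s + 1)^2 + 9))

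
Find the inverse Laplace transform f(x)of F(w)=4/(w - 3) 4*exp(3*x)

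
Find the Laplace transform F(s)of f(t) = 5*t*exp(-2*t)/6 5/(6*(s + 2)^2)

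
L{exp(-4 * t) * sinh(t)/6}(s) 1/(6 * ((s + 4)^2 - 1))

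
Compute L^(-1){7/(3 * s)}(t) 7/3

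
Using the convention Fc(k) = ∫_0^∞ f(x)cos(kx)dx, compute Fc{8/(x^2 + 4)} 2 * pi * exp(-2 * k)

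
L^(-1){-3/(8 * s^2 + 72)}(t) -sin(3 * t)/8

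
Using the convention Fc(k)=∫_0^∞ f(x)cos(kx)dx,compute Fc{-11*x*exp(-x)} 11*(k^2-1)/(k^2+1)^2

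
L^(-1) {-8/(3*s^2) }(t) -8*t/3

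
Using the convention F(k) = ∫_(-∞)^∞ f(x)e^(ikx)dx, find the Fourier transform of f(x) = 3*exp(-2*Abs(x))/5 12/(5*(k^2 + 4))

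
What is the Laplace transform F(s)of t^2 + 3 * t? 3/s^2 + 2/s^3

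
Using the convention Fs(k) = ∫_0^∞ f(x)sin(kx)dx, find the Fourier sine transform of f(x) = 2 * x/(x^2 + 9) pi * exp(-3 * k)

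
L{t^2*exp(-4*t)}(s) 2/(s + 4)^3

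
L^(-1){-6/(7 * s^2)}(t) -6 * t/7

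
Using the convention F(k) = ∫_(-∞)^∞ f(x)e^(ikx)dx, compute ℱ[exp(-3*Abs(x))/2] 3/(k^2 + 9)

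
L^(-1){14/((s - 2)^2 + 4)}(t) 7*exp(2*t)*sin(2*t)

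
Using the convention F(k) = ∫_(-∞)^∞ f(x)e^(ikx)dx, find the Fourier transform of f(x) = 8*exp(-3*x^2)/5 8*sqrt(3)*sqrt(pi)*exp(-k^2/12)/15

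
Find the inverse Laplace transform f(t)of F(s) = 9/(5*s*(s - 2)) 9*exp(t)*sinh(t)/5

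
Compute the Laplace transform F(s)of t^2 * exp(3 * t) 2/(s - 3)^3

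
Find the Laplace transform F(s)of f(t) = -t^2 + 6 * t 6/s^2 - 2/s^3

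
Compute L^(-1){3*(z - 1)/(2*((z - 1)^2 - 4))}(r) 3*exp(r)*cosh(2*r)/2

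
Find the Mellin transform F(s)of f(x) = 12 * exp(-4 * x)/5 12 * gamma(s)/(5 * 2^(2 * s))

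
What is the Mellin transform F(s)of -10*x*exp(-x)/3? -10*gamma(s+1)/3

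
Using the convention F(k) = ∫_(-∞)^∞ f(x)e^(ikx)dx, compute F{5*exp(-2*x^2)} 5*sqrt(2)*sqrt(pi)*exp(-k^2/8)/2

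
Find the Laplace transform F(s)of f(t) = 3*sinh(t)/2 3/(2*(s^2 - 1))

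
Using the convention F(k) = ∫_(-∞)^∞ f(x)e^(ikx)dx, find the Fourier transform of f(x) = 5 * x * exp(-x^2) 5 * I * sqrt(pi) * k * exp(-k^2/4)/2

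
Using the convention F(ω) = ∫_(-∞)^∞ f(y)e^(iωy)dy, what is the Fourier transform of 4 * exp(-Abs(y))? 8/(ω^2 + 1)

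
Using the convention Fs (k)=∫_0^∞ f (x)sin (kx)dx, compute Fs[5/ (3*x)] 5*pi/6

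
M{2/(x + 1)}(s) 2*pi*csc(pi*s)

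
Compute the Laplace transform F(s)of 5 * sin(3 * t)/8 15/(8 * (s^2 + 9))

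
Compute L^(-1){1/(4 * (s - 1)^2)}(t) t * exp(t)/4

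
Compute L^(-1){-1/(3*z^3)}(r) -r^2/6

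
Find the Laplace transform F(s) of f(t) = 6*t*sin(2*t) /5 24*s/(5*(s^2 + 4) ^2) 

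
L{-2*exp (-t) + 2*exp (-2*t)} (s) 2/ (s + 2)-2/ (s + 1)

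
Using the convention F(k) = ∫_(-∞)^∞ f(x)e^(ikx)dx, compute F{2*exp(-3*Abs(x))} 12/(k^2 + 9)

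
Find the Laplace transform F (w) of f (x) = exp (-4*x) 1/ (w + 4) 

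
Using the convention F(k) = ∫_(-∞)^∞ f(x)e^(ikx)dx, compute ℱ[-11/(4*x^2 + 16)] -11*pi*exp(-2*Abs(k))/8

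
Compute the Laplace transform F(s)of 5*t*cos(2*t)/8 5*(s^2 - 4)/(8*(s^2 + 4)^2)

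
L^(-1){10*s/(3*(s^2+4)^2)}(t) 5*t*sin(2*t)/6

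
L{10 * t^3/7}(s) 60/(7 * s^4) 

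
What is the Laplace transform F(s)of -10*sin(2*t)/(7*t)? -10*atan(2/s)/7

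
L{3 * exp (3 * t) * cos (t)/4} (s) 3 * (s - 3)/ (4 * ( (s - 3)^2 + 1))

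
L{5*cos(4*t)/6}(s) 5*s/(6*(s^2 + 16))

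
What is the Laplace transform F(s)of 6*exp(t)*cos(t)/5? 6*(s - 1)/(5*((s - 1)^2+1))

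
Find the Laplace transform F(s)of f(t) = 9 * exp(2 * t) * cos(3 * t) 9 * (s - 2)/((s - 2)^2 + 9)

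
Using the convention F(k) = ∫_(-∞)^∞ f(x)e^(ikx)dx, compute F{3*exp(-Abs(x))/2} 3/(k^2 + 1)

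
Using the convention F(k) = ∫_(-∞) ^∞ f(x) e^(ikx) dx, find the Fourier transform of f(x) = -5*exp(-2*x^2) -5*sqrt(2)*sqrt(pi)*exp(-k^2/8) /2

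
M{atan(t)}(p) -pi*sec(pi*p/2)/(2*p)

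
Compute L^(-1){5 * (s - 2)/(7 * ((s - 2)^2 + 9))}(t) 5 * exp(2 * t) * cos(3 * t)/7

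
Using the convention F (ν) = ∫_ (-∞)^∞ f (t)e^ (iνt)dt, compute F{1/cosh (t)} pi/cosh (pi*ν/2)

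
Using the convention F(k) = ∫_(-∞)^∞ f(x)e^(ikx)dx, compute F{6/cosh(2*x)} 3*pi/cosh(pi*k/4)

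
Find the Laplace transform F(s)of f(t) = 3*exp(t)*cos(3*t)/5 3*(s - 1)/(5*((s - 1)^2+9))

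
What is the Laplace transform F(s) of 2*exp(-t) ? 2/(s+1) 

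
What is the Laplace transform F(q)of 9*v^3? 54/q^4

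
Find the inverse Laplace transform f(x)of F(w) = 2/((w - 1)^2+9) 2*exp(x)*sin(3*x)/3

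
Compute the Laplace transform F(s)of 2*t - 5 2/s^2-5/s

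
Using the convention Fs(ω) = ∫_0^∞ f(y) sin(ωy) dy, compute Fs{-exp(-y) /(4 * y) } -atan(ω) /4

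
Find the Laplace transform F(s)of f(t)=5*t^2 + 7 7/s + 10/s^3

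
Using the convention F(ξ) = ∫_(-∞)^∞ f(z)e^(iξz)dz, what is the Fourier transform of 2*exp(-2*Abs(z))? 8/(ξ^2 + 4)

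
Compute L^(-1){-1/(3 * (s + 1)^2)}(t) -t * exp(-t)/3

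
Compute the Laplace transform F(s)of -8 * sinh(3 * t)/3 -8/(s^2 - 9)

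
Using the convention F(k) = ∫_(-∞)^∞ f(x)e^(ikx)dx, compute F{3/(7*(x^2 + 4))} 3*pi*exp(-2*Abs(k))/14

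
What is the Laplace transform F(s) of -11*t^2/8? -11/(4*s^3) 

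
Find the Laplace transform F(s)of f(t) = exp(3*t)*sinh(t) 1/((s - 3)^2-1)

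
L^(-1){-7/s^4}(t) -7*t^3/6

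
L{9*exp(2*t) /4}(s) 9/(4*(s - 2) ) 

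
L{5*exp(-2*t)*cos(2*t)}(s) 5*(s + 2)/((s + 2)^2 + 4)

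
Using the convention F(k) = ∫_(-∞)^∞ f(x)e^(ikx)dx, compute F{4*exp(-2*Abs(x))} 16/(k^2 + 4)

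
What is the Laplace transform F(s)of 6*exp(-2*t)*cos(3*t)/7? 6*(s+2)/(7*((s+2)^2+9))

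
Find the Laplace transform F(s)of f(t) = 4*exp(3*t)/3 4/(3*(s - 3))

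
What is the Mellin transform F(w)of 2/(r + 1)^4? gamma(w)*gamma(4 - w)/3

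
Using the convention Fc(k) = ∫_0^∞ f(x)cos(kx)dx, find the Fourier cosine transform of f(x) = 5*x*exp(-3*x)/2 5*(9 - k^2)/(2*(k^2 + 9)^2)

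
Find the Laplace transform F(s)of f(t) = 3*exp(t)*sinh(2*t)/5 6/(5*((s - 1)^2 - 4))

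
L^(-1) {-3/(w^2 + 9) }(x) -sin(3*x) 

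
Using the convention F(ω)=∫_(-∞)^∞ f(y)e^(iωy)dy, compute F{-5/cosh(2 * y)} -5 * pi/(2 * cosh(pi * ω/4))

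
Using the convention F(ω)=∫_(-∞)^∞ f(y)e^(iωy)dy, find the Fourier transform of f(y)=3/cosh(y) 3 * pi/cosh(pi * ω/2)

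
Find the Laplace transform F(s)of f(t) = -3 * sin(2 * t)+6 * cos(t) 6 * s/(s^2+1) - 6/(s^2+4)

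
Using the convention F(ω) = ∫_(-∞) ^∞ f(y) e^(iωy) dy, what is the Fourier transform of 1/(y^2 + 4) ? pi * exp(-2 * Abs(ω) ) /2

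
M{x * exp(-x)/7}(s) gamma(s + 1)/7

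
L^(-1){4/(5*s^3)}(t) 2*t^2/5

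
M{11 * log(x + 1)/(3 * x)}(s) -11 * pi * csc(pi * s)/(3 * s - 3)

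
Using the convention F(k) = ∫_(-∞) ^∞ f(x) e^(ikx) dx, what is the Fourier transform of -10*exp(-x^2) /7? -10*sqrt(pi)*exp(-k^2/4) /7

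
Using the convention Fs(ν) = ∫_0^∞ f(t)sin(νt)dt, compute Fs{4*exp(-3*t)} 4*ν/(ν^2 + 9)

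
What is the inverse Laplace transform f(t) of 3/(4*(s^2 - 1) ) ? 3*sinh(t) /4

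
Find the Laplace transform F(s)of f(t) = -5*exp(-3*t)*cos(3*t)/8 5*(-s - 3)/(8*((s+3)^2+9))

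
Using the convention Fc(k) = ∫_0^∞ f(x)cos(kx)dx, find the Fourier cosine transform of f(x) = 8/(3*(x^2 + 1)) 4*pi*exp(-k)/3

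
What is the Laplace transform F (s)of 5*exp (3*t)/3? 5/ (3*(s - 3))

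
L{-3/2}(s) -3/(2*s)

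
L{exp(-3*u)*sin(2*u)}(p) 2/((p + 3)^2 + 4)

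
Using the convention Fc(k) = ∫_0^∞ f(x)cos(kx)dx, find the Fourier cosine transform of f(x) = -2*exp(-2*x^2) -sqrt(2)*sqrt(pi)*exp(-k^2/8)/2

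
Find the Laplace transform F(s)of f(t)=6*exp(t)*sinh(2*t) 12/((s - 1)^2 - 4)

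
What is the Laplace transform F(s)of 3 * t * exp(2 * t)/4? 3/(4 * (s - 2)^2)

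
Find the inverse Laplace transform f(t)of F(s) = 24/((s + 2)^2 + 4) 12*exp(-2*t)*sin(2*t)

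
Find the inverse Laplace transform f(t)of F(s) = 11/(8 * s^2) 11 * t/8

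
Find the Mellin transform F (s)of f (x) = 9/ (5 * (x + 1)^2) -9 * pi * (s - 1)/ (5 * sin (pi * s))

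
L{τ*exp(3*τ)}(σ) (σ - 3)^(-2)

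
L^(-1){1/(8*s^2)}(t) t/8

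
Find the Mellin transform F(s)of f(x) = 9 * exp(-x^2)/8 9 * gamma(s/2)/16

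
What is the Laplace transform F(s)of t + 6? 6/s + s^(-2)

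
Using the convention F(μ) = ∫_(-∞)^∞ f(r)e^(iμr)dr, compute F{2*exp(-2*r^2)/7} sqrt(2)*sqrt(pi)*exp(-μ^2/8)/7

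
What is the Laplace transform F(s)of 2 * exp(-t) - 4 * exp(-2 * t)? 2/(s+1) - 4/(s+2)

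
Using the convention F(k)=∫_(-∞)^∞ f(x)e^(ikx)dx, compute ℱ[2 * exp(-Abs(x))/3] 4/(3 * (k^2+1))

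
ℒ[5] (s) 5/s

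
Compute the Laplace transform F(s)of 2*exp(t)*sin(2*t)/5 4/(5*((s - 1)^2 + 4))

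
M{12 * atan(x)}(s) -6 * pi * sec(pi * s/2)/s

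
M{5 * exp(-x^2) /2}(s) 5 * gamma(s/2) /4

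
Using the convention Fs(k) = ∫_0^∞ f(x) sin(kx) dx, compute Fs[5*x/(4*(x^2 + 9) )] 5*pi*exp(-3*k) /8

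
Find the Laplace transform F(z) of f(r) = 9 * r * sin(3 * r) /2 27 * z/(z^2 + 9) ^2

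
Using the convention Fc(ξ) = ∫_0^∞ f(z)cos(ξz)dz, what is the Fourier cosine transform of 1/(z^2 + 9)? pi * exp(-3 * ξ)/6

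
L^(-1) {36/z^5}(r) 3*r^4/2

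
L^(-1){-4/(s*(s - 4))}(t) -2*exp(2*t)*sinh(2*t)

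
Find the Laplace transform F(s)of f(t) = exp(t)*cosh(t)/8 (s - 1)/(8*s*(s - 2))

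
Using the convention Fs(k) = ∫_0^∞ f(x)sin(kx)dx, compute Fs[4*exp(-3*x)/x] 4*atan(k/3)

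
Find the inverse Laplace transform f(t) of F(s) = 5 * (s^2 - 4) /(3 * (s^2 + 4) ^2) 5 * t * cos(2 * t) /3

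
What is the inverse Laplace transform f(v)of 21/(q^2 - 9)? 7 * sinh(3 * v)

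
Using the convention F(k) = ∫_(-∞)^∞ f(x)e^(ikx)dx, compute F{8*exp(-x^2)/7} 8*sqrt(pi)*exp(-k^2/4)/7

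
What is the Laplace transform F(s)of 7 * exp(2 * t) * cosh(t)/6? 7 * (s - 2)/(6 * ((s - 2)^2 - 1))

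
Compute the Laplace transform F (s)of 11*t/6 11/ (6*s^2)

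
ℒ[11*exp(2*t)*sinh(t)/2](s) 11/(2*((s - 2)^2 - 1))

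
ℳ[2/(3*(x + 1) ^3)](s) pi*(s - 2)*(s - 1) /(3*sin(pi*s) ) 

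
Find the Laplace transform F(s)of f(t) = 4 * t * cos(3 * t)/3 4 * (s^2 - 9)/(3 * (s^2 + 9)^2)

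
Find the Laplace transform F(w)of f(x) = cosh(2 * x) w/(w^2 - 4)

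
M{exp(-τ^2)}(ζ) gamma(ζ/2)/2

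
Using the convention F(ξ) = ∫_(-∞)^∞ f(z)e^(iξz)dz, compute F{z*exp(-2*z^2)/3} sqrt(2)*I*sqrt(pi)*ξ*exp(-ξ^2/8)/24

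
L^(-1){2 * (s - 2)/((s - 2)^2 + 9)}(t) 2 * exp(2 * t) * cos(3 * t)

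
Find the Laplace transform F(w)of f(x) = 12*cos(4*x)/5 12*w/(5*(w^2 + 16))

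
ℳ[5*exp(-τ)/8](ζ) 5*gamma(ζ)/8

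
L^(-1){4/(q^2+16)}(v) sin(4*v)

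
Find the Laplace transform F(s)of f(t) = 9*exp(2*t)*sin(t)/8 9/(8*((s - 2)^2 + 1))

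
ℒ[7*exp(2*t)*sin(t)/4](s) 7/(4*((s - 2)^2+1))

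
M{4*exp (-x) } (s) 4*gamma (s) 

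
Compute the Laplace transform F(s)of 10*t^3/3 20/s^4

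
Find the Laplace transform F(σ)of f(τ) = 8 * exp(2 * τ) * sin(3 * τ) 24/((σ - 2)^2 + 9)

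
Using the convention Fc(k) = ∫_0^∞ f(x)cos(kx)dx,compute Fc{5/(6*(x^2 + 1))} 5*pi*exp(-k)/12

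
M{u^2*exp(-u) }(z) gamma(z+2) 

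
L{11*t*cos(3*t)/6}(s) 11*(s^2-9)/(6*(s^2 + 9)^2)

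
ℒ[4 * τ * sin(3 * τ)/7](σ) 24 * σ/(7 * (σ^2 + 9)^2)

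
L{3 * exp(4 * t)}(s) 3/(s - 4)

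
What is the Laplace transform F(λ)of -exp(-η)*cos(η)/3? (-λ - 1)/(3*((λ + 1)^2 + 1))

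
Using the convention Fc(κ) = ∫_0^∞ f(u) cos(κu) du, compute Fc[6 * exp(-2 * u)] 12/(κ^2 + 4) 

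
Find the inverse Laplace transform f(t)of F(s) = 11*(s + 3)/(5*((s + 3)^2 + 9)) 11*exp(-3*t)*cos(3*t)/5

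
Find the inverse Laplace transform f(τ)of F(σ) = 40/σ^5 5*τ^4/3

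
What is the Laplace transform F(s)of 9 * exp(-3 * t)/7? 9/(7 * (s + 3))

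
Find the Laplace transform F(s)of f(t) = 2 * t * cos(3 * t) 2 * (s^2-9)/(s^2+9)^2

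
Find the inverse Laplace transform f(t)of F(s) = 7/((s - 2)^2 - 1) 7*exp(2*t)*sinh(t)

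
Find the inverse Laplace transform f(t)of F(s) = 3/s 3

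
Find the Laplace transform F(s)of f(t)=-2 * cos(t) -2 * s/(s^2 + 1)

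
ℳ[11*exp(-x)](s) 11*gamma(s) 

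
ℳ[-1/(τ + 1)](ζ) -pi*csc(pi*ζ)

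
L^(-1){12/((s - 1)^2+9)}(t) 4*exp(t)*sin(3*t)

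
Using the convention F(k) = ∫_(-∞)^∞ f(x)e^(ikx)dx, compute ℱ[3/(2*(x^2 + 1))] 3*pi*exp(-Abs(k))/2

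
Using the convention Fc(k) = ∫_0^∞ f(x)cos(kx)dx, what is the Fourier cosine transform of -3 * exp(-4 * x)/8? -3/(2 * k^2 + 32)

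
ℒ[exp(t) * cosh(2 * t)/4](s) (s - 1)/(4 * ((s - 1)^2 - 4))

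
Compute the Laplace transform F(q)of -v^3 -6/q^4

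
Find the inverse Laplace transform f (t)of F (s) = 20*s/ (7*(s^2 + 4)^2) 5*t*sin (2*t)/7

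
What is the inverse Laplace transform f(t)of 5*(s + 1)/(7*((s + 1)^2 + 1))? 5*exp(-t)*cos(t)/7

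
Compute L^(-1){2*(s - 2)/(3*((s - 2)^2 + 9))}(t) 2*exp(2*t)*cos(3*t)/3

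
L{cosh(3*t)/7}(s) s/(7*(s^2 - 9))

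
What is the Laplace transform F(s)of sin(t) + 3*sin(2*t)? 1/(s^2 + 1) + 6/(s^2 + 4)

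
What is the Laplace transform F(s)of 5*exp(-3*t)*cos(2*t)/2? 5*(s + 3)/(2*((s + 3)^2 + 4))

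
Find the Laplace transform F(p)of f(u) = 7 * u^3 42/p^4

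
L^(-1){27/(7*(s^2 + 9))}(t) 9*sin(3*t)/7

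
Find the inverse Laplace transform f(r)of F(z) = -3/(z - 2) -3 * exp(2 * r)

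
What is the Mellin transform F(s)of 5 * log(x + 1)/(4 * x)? -5 * pi * csc(pi * s)/(4 * s - 4)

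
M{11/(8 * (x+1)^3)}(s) 11 * pi * (s - 2) * (s - 1)/(16 * sin(pi * s))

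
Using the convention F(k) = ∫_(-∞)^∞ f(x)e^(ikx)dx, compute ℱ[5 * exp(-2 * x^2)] 5 * sqrt(2) * sqrt(pi) * exp(-k^2/8)/2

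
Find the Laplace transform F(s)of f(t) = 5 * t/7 5/(7 * s^2)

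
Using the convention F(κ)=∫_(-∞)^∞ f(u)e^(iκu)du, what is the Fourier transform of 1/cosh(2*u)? pi/(2*cosh(pi*κ/4))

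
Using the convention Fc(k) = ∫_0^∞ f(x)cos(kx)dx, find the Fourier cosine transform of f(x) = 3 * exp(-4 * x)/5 12/(5 * (k^2 + 16))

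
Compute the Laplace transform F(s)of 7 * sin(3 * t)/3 7/(s^2 + 9)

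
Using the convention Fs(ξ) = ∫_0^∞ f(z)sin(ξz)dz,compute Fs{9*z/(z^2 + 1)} 9*pi*exp(-ξ)/2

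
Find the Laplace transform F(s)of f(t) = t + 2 s^(-2) + 2/s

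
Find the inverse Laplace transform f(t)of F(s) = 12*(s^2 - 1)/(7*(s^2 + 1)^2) 12*t*cos(t)/7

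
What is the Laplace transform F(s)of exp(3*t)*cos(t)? (s - 3)/((s - 3)^2 + 1)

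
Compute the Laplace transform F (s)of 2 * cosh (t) 2 * s/ (s^2-1)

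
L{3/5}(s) 3/(5*s) 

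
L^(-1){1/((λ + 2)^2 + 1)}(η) exp(-2 * η) * sin(η)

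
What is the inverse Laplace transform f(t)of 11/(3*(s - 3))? 11*exp(3*t)/3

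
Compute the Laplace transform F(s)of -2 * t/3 -2/(3 * s^2)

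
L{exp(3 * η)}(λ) 1/(λ - 3)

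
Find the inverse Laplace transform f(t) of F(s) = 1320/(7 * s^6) 11 * t^5/7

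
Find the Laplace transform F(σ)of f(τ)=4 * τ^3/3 8/σ^4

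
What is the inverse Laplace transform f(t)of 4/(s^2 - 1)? 4 * sinh(t)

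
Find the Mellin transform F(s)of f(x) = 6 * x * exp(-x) 6 * gamma(s + 1)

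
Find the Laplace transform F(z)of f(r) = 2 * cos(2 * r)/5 2 * z/(5 * (z^2+4))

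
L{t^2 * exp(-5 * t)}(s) 2/(s + 5)^3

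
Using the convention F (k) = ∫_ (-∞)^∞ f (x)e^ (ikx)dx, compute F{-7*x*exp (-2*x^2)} -7*sqrt (2)*I*sqrt (pi)*k*exp (-k^2/8)/8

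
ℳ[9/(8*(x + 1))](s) 9*pi*csc(pi*s)/8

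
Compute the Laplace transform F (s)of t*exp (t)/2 1/ (2*(s - 1)^2)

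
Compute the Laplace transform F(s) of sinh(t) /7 1/(7*(s^2 - 1) ) 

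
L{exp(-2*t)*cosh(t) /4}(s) (s + 2) /(4*((s + 2) ^2 - 1) ) 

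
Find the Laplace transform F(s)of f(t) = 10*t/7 10/(7*s^2)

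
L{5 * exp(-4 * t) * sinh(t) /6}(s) 5/(6 * ((s + 4) ^2 - 1) ) 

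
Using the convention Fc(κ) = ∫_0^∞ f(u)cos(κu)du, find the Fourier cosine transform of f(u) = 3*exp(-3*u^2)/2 sqrt(3)*sqrt(pi)*exp(-κ^2/12)/4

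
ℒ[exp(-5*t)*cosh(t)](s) (s + 5)/((s + 5)^2-1)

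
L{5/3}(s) 5/(3 * s)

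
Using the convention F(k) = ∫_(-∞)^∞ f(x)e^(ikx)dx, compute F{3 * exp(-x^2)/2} 3 * sqrt(pi) * exp(-k^2/4)/2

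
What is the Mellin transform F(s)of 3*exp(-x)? 3*gamma(s)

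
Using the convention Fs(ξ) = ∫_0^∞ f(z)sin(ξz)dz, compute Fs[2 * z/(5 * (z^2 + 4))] pi * exp(-2 * ξ)/5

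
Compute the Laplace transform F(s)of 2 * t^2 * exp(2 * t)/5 4/(5 * (s - 2)^3)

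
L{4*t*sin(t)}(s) 8*s/(s^2 + 1)^2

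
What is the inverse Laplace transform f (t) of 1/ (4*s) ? 1/4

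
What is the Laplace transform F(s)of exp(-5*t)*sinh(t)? 1/((s + 5)^2-1)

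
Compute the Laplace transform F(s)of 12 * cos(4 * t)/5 12 * s/(5 * (s^2 + 16))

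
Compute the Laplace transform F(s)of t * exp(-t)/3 1/(3 * (s + 1)^2)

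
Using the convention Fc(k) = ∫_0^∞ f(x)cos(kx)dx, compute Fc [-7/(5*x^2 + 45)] -7*pi*exp(-3*k)/30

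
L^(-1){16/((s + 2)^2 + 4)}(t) 8 * exp(-2 * t) * sin(2 * t)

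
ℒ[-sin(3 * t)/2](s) -3/(2 * s^2 + 18)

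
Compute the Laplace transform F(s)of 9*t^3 54/s^4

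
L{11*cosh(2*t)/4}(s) 11*s/(4*(s^2 - 4))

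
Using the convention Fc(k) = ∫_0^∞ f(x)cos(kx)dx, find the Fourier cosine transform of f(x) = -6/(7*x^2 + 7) -3*pi*exp(-k)/7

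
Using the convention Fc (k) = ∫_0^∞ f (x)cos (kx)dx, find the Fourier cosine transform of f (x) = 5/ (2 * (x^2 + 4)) 5 * pi * exp (-2 * k)/8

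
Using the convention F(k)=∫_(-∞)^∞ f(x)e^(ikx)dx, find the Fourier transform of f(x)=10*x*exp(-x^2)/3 5*I*sqrt(pi)*k*exp(-k^2/4)/3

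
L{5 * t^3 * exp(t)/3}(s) 10/(s - 1)^4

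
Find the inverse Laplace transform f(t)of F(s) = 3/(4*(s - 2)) 3*exp(2*t)/4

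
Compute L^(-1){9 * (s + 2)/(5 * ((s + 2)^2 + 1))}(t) 9 * exp(-2 * t) * cos(t)/5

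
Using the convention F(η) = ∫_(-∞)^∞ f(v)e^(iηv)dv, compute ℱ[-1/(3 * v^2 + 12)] -pi * exp(-2 * Abs(η))/6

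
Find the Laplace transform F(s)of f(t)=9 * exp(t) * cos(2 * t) 9 * (s - 1)/((s - 1)^2 + 4)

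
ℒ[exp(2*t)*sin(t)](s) 1/((s - 2)^2 + 1)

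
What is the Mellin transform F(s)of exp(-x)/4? gamma(s)/4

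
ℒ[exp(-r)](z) 1/(z+1)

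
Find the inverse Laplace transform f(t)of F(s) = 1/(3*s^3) t^2/6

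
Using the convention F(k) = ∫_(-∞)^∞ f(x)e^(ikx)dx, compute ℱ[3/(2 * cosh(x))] 3 * pi/(2 * cosh(pi * k/2))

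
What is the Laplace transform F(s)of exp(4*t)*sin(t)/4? 1/(4*((s - 4)^2 + 1))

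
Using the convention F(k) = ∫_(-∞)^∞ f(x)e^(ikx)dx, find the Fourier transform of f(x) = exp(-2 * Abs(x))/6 2/(3 * (k^2 + 4))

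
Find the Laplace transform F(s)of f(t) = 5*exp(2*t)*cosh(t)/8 5*(s - 2)/(8*((s - 2)^2 - 1))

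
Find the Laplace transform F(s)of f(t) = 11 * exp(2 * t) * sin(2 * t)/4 11/(2 * ((s - 2)^2 + 4))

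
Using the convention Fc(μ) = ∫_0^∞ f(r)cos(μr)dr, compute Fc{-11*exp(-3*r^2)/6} -11*sqrt(3)*sqrt(pi)*exp(-μ^2/12)/36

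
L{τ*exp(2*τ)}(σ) (σ - 2)^(-2)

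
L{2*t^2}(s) 4/s^3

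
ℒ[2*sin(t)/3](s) 2/(3*(s^2 + 1))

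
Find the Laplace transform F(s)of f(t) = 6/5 6/(5*s)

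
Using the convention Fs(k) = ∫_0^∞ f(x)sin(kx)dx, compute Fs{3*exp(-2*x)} 3*k/(k^2+4)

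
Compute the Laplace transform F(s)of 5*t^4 120/s^5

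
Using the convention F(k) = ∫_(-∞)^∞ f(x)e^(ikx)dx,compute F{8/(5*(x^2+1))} 8*pi*exp(-Abs(k))/5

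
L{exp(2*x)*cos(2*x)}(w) (w - 2)/((w - 2)^2+4)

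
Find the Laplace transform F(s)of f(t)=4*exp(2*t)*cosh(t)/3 4*(s - 2)/(3*((s - 2)^2 - 1))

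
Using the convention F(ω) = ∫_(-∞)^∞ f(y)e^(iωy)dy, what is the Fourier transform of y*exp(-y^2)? I*sqrt(pi)*ω*exp(-ω^2/4)/2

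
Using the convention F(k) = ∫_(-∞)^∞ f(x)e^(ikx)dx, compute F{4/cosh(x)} 4 * pi/cosh(pi * k/2)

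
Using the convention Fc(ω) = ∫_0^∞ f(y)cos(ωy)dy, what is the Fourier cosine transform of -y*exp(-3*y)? (ω^2 - 9)/(ω^2+9)^2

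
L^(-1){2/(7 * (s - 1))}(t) 2 * exp(t)/7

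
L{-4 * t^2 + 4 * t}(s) 4/s^2 - 8/s^3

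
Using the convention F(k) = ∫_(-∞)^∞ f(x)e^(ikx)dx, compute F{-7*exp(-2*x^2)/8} -7*sqrt(2)*sqrt(pi)*exp(-k^2/8)/16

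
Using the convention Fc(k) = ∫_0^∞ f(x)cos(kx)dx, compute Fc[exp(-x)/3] 1/(3*(k^2 + 1))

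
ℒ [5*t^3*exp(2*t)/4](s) 15/(2*(s - 2)^4)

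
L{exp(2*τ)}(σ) 1/(σ - 2)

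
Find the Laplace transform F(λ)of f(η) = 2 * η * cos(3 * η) 2 * (λ^2 - 9)/(λ^2 + 9)^2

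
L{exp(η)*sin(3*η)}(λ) 3/((λ - 1)^2 + 9)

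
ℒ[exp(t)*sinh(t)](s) 1/(s*(s - 2))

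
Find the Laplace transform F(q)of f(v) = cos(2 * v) q/(q^2 + 4)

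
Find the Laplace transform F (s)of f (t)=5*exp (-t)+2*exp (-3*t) 2/ (s+3)+5/ (s+1)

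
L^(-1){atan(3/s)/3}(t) sin(3 * t)/(3 * t)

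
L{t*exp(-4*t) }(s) (s + 4) ^(-2) 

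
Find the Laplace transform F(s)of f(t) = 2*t 2/s^2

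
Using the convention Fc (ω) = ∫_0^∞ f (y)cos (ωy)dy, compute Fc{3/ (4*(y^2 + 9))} pi*exp (-3*ω)/8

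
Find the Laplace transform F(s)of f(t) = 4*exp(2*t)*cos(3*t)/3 4*(s - 2)/(3*((s - 2)^2 + 9))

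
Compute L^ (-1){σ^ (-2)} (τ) τ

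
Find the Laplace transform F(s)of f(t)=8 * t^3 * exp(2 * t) 48/(s - 2)^4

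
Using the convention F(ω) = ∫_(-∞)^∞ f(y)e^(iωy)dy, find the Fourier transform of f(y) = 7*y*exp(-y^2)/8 7*I*sqrt(pi)*ω*exp(-ω^2/4)/16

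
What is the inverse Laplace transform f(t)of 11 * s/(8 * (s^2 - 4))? 11 * cosh(2 * t)/8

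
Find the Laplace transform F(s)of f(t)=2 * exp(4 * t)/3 2/(3 * (s - 4))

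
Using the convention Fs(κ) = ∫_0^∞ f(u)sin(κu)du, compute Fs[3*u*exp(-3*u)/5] 18*κ/(5*(κ^2 + 9)^2)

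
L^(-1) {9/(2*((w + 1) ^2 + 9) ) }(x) 3*exp(-x)*sin(3*x) /2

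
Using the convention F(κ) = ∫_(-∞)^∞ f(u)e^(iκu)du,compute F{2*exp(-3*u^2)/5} 2*sqrt(3)*sqrt(pi)*exp(-κ^2/12)/15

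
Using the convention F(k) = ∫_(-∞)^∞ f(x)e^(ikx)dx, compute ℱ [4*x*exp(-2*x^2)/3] sqrt(2)*I*sqrt(pi)*k*exp(-k^2/8)/6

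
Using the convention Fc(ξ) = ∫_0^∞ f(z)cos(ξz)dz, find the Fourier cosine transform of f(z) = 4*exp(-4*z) 16/(ξ^2 + 16)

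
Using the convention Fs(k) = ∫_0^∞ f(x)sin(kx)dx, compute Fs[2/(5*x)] pi/5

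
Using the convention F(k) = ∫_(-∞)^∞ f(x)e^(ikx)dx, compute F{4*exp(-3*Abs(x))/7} 24/(7*(k^2 + 9))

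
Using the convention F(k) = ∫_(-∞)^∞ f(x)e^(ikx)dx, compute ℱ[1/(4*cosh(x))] pi/(4*cosh(pi*k/2))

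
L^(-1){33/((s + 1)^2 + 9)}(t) 11*exp(-t)*sin(3*t)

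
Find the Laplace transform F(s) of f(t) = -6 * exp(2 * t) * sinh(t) -6/((s - 2) ^2 - 1) 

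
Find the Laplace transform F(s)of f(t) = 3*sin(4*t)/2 6/(s^2 + 16)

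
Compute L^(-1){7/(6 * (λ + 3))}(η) 7 * exp(-3 * η)/6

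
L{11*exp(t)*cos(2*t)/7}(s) 11*(s - 1)/(7*((s - 1)^2 + 4))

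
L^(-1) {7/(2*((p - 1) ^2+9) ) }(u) 7*exp(u)*sin(3*u) /6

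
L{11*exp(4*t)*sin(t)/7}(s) 11/(7*((s - 4)^2 + 1))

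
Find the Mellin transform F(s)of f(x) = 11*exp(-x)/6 11*gamma(s)/6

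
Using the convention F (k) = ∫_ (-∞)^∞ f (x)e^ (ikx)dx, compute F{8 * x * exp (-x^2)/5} 4 * I * sqrt (pi) * k * exp (-k^2/4)/5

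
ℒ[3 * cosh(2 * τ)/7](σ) 3 * σ/(7 * (σ^2-4))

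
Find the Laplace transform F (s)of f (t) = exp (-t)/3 1/ (3 * (s + 1))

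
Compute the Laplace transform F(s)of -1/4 -1/(4 * s)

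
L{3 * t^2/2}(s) 3/s^3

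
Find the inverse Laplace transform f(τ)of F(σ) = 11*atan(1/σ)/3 11*sin(τ)/(3*τ)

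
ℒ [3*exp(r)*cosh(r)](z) 3*(z - 1)/(z*(z - 2))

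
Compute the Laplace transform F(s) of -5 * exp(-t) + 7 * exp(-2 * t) 7/(s + 2) - 5/(s + 1) 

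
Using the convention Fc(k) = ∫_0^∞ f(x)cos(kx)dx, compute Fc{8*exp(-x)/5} 8/(5*(k^2+1))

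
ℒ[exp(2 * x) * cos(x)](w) (w - 2)/((w - 2)^2+1)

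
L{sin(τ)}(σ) 1/(σ^2 + 1)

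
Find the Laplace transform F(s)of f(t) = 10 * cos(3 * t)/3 10 * s/(3 * (s^2 + 9))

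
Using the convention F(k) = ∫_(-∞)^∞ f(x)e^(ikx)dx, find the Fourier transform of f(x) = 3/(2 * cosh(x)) 3 * pi/(2 * cosh(pi * k/2))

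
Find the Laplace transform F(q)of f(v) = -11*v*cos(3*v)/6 11*(9 - q^2)/(6*(q^2 + 9)^2)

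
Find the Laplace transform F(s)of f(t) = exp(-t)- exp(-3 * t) 1/(s + 1)-1/(s + 3)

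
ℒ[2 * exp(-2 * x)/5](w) 2/(5 * (w + 2))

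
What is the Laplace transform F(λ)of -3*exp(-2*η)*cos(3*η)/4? 3*(-λ - 2)/(4*((λ+2)^2+9))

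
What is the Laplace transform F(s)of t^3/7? 6/(7 * s^4)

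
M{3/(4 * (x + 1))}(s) 3 * pi * csc(pi * s)/4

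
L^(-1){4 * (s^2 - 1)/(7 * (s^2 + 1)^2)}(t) 4 * t * cos(t)/7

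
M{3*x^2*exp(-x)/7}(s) 3*gamma(s + 2)/7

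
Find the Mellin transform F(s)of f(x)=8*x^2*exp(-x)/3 8*gamma(s + 2)/3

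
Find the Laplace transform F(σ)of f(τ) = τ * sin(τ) 2 * σ/(σ^2+1)^2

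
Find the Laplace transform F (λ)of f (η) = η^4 24/λ^5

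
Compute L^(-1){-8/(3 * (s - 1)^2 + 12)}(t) -4 * exp(t) * sin(2 * t)/3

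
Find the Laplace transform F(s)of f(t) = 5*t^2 10/s^3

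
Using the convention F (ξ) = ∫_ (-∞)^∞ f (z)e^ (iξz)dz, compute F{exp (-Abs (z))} 2/ (ξ^2 + 1)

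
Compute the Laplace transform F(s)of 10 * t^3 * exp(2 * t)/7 60/(7 * (s - 2)^4)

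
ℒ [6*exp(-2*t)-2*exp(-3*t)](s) 6/(s + 2)-2/(s + 3)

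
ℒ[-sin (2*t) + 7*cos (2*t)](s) 7*s/ (s^2 + 4) - 2/ (s^2 + 4)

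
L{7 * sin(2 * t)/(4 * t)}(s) 7 * atan(2/s)/4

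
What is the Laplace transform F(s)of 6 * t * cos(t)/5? 6 * (s^2 - 1)/(5 * (s^2 + 1)^2)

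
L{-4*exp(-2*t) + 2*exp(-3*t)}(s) 2/(s + 3) - 4/(s + 2)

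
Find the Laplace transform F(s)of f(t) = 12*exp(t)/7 12/(7*(s - 1))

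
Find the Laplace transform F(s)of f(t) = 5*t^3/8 15/(4*s^4)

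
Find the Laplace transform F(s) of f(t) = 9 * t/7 9/(7 * s^2) 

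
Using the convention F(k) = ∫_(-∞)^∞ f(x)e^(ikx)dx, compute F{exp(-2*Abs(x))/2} 2/(k^2+4)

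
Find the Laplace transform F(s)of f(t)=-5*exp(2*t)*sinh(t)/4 -5/(4*(s - 2)^2-4)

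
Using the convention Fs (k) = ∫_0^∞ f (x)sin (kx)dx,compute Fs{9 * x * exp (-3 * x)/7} 54 * k/ (7 * (k^2 + 9)^2)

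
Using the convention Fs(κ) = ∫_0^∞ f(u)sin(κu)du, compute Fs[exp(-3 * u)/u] atan(κ/3)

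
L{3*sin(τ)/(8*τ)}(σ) 3*atan(1/σ)/8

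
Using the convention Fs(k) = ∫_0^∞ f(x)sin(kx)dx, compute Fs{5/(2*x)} 5*pi/4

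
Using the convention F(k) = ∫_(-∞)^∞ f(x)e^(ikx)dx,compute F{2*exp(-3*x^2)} 2*sqrt(3)*sqrt(pi)*exp(-k^2/12)/3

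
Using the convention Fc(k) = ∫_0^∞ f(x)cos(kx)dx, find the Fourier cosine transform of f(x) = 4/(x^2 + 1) 2 * pi * exp(-k)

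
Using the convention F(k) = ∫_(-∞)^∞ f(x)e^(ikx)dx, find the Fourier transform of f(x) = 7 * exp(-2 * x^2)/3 7 * sqrt(2) * sqrt(pi) * exp(-k^2/8)/6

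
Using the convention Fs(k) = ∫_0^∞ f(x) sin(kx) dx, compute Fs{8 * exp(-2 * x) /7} 8 * k/(7 * (k^2 + 4) ) 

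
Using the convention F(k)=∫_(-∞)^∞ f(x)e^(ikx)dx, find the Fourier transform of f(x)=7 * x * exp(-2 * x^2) 7 * sqrt(2) * I * sqrt(pi) * k * exp(-k^2/8)/8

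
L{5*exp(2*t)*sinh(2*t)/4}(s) 5/(2*s*(s - 4))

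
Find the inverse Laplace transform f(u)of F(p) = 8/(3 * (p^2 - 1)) 8 * sinh(u)/3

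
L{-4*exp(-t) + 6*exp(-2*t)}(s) 6/(s + 2)-4/(s + 1)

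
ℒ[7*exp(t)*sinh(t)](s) 7/(s*(s - 2))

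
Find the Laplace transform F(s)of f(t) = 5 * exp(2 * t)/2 5/(2 * (s - 2))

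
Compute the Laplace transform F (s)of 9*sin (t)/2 9/ (2*(s^2 + 1))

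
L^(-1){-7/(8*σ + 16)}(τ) -7*exp(-2*τ)/8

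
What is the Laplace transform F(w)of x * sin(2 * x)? 4 * w/(w^2+4)^2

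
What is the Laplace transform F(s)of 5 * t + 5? 5/s^2 + 5/s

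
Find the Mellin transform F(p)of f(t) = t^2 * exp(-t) gamma(p + 2)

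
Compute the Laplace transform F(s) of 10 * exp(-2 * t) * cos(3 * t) 10 * (s + 2) /((s + 2) ^2 + 9) 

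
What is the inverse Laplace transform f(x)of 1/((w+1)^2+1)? exp(-x)*sin(x)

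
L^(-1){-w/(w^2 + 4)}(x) -cos(2 * x)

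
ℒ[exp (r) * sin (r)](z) 1/ ( (z - 1)^2 + 1)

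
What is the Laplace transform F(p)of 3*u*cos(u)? 3*(p^2 - 1)/(p^2 + 1)^2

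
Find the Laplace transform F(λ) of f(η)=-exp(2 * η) -1/(λ - 2) 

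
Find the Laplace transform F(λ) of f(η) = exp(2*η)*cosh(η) (λ - 2) /((λ - 2) ^2 - 1) 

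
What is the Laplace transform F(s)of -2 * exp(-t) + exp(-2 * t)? 1/(s + 2)-2/(s + 1)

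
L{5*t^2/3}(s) 10/(3*s^3)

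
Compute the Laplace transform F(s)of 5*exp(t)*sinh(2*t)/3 10/(3*((s - 1)^2-4))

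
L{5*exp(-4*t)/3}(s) 5/(3*(s+4))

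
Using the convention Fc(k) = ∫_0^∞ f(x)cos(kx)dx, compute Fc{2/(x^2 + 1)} pi * exp(-k)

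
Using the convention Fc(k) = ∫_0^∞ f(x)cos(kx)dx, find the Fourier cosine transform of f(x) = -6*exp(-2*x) -12/(k^2 + 4)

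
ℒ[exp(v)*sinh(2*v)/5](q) 2/(5*((q - 1)^2 - 4))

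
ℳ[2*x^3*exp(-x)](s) 2*gamma(s + 3)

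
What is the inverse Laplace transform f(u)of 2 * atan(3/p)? 2 * sin(3 * u)/u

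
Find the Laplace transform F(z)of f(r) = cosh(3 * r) z/(z^2 - 9)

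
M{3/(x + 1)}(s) 3 * pi * csc(pi * s)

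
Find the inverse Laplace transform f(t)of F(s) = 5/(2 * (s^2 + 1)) 5 * sin(t)/2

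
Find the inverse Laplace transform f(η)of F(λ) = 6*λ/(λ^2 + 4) 6*cos(2*η)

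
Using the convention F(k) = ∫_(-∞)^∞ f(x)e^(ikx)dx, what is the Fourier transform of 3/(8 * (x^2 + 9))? pi * exp(-3 * Abs(k))/8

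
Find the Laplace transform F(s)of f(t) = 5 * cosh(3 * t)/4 5 * s/(4 * (s^2-9))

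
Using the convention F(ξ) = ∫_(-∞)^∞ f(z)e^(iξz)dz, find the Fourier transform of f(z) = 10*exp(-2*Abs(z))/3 40/(3*(ξ^2 + 4))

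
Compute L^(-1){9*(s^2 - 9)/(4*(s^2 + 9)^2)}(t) 9*t*cos(3*t)/4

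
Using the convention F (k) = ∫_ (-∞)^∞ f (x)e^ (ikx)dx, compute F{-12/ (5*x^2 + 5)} -12*pi*exp (-Abs (k))/5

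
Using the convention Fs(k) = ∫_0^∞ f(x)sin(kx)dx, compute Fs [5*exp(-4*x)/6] 5*k/(6*(k^2 + 16))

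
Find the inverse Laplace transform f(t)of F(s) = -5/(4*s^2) -5*t/4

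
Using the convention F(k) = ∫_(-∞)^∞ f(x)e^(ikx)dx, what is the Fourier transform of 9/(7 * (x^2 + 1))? 9 * pi * exp(-Abs(k))/7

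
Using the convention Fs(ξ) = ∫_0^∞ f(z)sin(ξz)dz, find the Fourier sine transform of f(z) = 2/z pi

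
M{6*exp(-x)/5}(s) 6*gamma(s)/5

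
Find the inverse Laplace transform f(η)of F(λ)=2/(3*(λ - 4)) 2*exp(4*η)/3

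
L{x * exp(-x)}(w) (w + 1)^(-2)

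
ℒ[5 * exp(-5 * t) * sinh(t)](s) 5/((s + 5)^2 - 1)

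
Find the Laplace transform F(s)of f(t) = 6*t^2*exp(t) 12/(s - 1)^3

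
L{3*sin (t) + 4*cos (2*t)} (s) 4*s/ (s^2 + 4) + 3/ (s^2 + 1)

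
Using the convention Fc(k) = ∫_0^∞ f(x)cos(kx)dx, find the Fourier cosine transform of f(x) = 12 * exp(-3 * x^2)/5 2 * sqrt(3) * sqrt(pi) * exp(-k^2/12)/5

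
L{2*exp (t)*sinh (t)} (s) 2/ (s*(s - 2))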